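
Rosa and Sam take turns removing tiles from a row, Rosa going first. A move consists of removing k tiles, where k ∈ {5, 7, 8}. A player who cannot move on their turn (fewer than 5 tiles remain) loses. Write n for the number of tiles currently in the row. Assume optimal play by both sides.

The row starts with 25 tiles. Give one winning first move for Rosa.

Remove 8, leaving 17.

Positions with no move are L. A position that does have a move is losing for the player to move precisely when every available move leads to a winning position for the opponent. Fill in the labels:
n=0: no move → L
n=1: no move → L
n=2: no move → L
n=3: no move → L
n=4: no move → L
n=5: reaches L-position 0 → W
n=6: reaches L-position 1 → W
n=7: reaches L-position 2 → W
n=8: reaches L-position 3 → W
n=9: reaches L-position 4 → W
n=10: reaches L-position 3 → W
n=11: reaches L-position 4 → W
n=12: reaches L-position 4 → W
n=13: only reaches 8(W), 6(W), 5(W), all W → L
n=14: only reaches 9(W), 7(W), 6(W), all W → L
n=15: only reaches 10(W), 8(W), 7(W), all W → L
n=16: only reaches 11(W), 9(W), 8(W), all W → L
n=17: only reaches 12(W), 10(W), 9(W), all W → L
n=18: reaches L-position 13 → W
n=19: reaches L-position 14 → W
n=20: reaches L-position 15 → W
n=21: reaches L-position 16 → W
n=22: reaches L-position 17 → W
n=23: reaches L-position 16 → W
n=24: reaches L-position 17 → W
n=25: reaches L-position 17 → W
From 25, the L positions reachable in one move are: 17.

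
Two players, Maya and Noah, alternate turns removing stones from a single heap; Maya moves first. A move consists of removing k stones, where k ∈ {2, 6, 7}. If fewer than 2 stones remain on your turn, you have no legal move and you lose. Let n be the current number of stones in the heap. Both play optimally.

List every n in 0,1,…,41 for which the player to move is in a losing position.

Build the W/L table. Terminal = L. A non-terminal position is W if it has a move to some L; otherwise it is L.
n=0: no move → L
n=1: no move → L
n=2: W (go to 0, an L position)
n=3: W (go to 1, an L position)
n=4: L (sole option 2(W) is W)
n=5: L (sole option 3(W) is W)
n=6: W (go to 4, an L position)
n=7: W (go to 5, an L position)
n=8: W (go to 1, an L position)
n=9: L (options 7(W), 3(W), 2(W) are all W)
n=10: W (go to 4, an L position)
n=11: W (go to 9, an L position)
n=12: W (go to 5, an L position)
n=13: L (options 11(W), 7(W), 6(W) are all W)
n=14: L (options 12(W), 8(W), 7(W) are all W)
n=15: W (go to 13, an L position)
n=16: W (go to 14, an L position)
n=17: L (options 15(W), 11(W), 10(W) are all W)
n=18: L (options 16(W), 12(W), 11(W) are all W)
n=19: W (go to 17, an L position)
n=20: W (go to 18, an L position)
n=21: W (go to 14, an L position)
n=22: L (options 20(W), 16(W), 15(W) are all W)
n=23: W (go to 17, an L position)
n=24: W (go to 22, an L position)
n=25: W (go to 18, an L position)
n=26: L (options 24(W), 20(W), 19(W) are all W)
n=27: L (options 25(W), 21(W), 20(W) are all W)
n=28: W (go to 26, an L position)
n=29: W (go to 27, an L position)
n=30: L (options 28(W), 24(W), 23(W) are all W)
n=31: L (options 29(W), 25(W), 24(W) are all W)
n=32: W (go to 30, an L position)
n=33: W (go to 31, an L position)
n=34: W (go to 27, an L position)
n=35: L (options 33(W), 29(W), 28(W) are all W)
n=36: W (go to 30, an L position)
n=37: W (go to 35, an L position)
n=38: W (go to 31, an L position)
n=39: L (options 37(W), 33(W), 32(W) are all W)
n=40: L (options 38(W), 34(W), 33(W) are all W)
n=41: W (go to 39, an L position)
The losing starting values of n are exactly the entries labelled L in this table (17 of them).

0, 1, 4, 5, 9, 13, 14, 17, 18, 22, 26, 27, 30, 31, 35, 39, 40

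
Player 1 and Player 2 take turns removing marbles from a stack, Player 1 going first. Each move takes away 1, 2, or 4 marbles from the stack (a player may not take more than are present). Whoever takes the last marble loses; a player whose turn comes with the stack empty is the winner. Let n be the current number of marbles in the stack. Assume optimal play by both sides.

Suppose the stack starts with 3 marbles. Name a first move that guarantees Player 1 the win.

Work bottom-up. With no move the player to move wins. Otherwise the position is W if at least one move leads to an L position for the opponent, and L if every move leads to a W.
n=0: no move; the opponent has just taken the last marble and therefore loses → W
n=1: L (sole option 0(W) is W)
n=2: W (go to 1, an L position)
n=3: W (go to 1, an L position)
From 3, the L positions reachable in one move are: 1.

Remove 2, leaving 1.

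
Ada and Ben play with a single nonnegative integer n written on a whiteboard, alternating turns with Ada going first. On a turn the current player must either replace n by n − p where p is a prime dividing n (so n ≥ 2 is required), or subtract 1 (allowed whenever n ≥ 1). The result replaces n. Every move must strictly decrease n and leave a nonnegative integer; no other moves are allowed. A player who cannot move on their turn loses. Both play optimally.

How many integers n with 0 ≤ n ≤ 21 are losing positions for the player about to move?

Build the W/L table. Terminal = L. A non-terminal position is W if it has a move to some L; otherwise it is L.
n=0: no move → L
n=1: →0(L), so W
n=2: →0(L), so W
n=3: →0(L), so W
n=4: →2(W), 3(W) — all W, so L
n=5: →0(L), so W
n=6: →4(L), so W
n=7: →0(L), so W
n=8: →6(W), 7(W) — all W, so L
n=9: →8(L), so W
n=10: →8(L), so W
n=11: →0(L), so W
n=12: →9(W), 10(W), 11(W) — all W, so L
n=13: →0(L), so W
n=14: →12(L), so W
n=15: →12(L), so W
n=16: →14(W), 15(W) — all W, so L
n=17: →0(L), so W
n=18: →16(L), so W
n=19: →0(L), so W
n=20: →15(W), 18(W), 19(W) — all W, so L
n=21: →20(L), so W
L entries with 0 ≤ n ≤ 21: n = 0, 4, 8, 12, 16, 20; that makes 6.

6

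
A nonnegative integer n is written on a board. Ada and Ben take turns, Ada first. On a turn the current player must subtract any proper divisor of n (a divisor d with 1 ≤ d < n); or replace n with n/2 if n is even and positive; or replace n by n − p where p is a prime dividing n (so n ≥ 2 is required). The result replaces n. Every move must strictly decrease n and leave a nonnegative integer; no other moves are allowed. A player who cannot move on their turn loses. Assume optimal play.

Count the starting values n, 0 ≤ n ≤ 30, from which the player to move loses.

7

Label each position W (a win for the player to move) or L (a loss). A position with no legal move is L; any other position is W exactly when some move reaches an L, and L when every move reaches a W.
n=0: no move → L
n=1: no move → L
n=2: reaches L-position 0 → W
n=3: reaches L-position 0 → W
n=4: only reaches 2(W), 3(W), all W → L
n=5: reaches L-position 0 → W
n=6: reaches L-position 4 → W
n=7: reaches L-position 0 → W
n=8: reaches L-position 4 → W
n=9: only reaches 6(W), 8(W), all W → L
n=10: reaches L-position 9 → W
n=11: reaches L-position 0 → W
n=12: reaches L-position 9 → W
n=13: reaches L-position 0 → W
n=14: only reaches 7(W), 12(W), 13(W), all W → L
n=15: reaches L-position 14 → W
n=16: reaches L-position 14 → W
n=17: reaches L-position 0 → W
n=18: reaches L-position 9 → W
n=19: reaches L-position 0 → W
n=20: only reaches 10(W), 15(W), 16(W), 18(W), 19(W), all W → L
n=21: reaches L-position 14 → W
n=22: reaches L-position 20 → W
n=23: reaches L-position 0 → W
n=24: reaches L-position 20 → W
n=25: reaches L-position 20 → W
n=26: only reaches 13(W), 24(W), 25(W), all W → L
n=27: reaches L-position 26 → W
n=28: reaches L-position 14 → W
n=29: reaches L-position 0 → W
n=30: reaches L-position 20 → W
L entries with 0 ≤ n ≤ 30: n = 0, 1, 4, 9, 14, 20, 26; that makes 7.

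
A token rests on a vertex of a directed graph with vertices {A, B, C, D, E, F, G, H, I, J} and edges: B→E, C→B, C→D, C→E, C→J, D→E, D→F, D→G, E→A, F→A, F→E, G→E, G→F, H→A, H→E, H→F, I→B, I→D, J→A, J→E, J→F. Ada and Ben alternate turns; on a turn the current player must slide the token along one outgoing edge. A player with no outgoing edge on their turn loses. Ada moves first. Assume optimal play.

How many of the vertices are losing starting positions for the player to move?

3

Classify positions by backward induction: terminal positions (no move available) are L. From any other position, the mover wins iff some move reaches an L.
Every edge goes from a vertex to one that appears earlier in the order A, E, F, H, J, G, D, B, C, I, so processing vertices in that order labels each vertex after all of its successors.
A: no outgoing edge → L
E: W (go to A, an L position)
F: W (go to A, an L position)
H: W (go to A, an L position)
J: W (go to A, an L position)
G: L (options F(W), E(W) are all W)
D: W (go to G, an L position)
B: L (sole option E(W) is W)
C: W (go to B, an L position)
I: W (go to B, an L position)
The L vertices are A, B, G; that is 3 in all.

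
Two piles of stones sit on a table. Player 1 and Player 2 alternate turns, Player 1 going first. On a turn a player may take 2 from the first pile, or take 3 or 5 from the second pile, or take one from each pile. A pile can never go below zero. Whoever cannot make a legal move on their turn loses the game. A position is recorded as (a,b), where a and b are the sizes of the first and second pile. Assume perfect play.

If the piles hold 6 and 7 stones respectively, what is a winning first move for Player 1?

Move to (4,7).

Compute win/loss labels from the base case upward. A position with no move is L. Any other position is W if it can reach an L in one move, else L.
No move ever increases a pile, so every position that can arise here has a ≤ 6 and b ≤ 7; it is enough to label the cells with 0 ≤ a ≤ 6 and 0 ≤ b ≤ 7.
Every move lowers a or b (never raises either), so fill the grid row by row in increasing a, and left to right within a row: each cell's successors are then already labelled.
      b=0  b=1  b=2  b=3  b=4  b=5  b=6  b=7
a=0:    L    L    L    W    W    W    W    W
a=1:    L    W    W    W    L    W    L    W
a=2:    W    W    W    L    L    W    W    W
a=3:    W    L    L    L    W    W    W    W
a=4:    L    L    W    W    W    W    W    L
a=5:    L    W    W    W    L    W    L    W
a=6:    W    W    L    L    L    W    W    W
Cells with no legal move (terminal, hence L): (0,0), (0,1), (0,2), (1,0).
The remaining L cells, each justified by listing all of its moves:
(1,4): L (options (1,1)(W), (0,3)(W) are all W)
(1,6): L (options (1,3)(W), (1,1)(W), (0,5)(W) are all W)
(2,3): L (options (0,3)(W), (2,0)(W), (1,2)(W) are all W)
(2,4): L (options (0,4)(W), (2,1)(W), (1,3)(W) are all W)
(3,1): L (options (1,1)(W), (2,0)(W) are all W)
(3,2): L (options (1,2)(W), (2,1)(W) are all W)
(3,3): L (options (1,3)(W), (3,0)(W), (2,2)(W) are all W)
(4,0): L (sole option (2,0)(W) is W)
(4,1): L (options (2,1)(W), (3,0)(W) are all W)
(4,7): L (options (2,7)(W), (4,4)(W), (4,2)(W), (3,6)(W) are all W)
(5,0): L (sole option (3,0)(W) is W)
(5,4): L (options (3,4)(W), (5,1)(W), (4,3)(W) are all W)
(5,6): L (options (3,6)(W), (5,3)(W), (5,1)(W), (4,5)(W) are all W)
(6,2): L (options (4,2)(W), (5,1)(W) are all W)
(6,3): L (options (4,3)(W), (6,0)(W), (5,2)(W) are all W)
(6,4): L (options (4,4)(W), (6,1)(W), (5,3)(W) are all W)
Every other cell has at least one move into one of the L cells above, so it is W.
From (6,7), the L positions reachable in one move are: (4,7), (6,4), (6,2), (5,6). Any move reaching one of these is winning.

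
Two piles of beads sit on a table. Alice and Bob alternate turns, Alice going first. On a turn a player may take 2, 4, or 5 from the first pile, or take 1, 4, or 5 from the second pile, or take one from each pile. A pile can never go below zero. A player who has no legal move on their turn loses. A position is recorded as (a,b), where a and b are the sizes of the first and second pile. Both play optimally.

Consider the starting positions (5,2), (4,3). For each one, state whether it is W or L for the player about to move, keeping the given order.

(5,2): W, (4,3): L

Label each position W (a win for the player to move) or L (a loss). A position with no legal move is L; any other position is W exactly when some move reaches an L, and L when every move reaches a W.
No move ever increases a pile, so every position that can arise here has a ≤ 5 and b ≤ 3; it is enough to label the cells with 0 ≤ a ≤ 5 and 0 ≤ b ≤ 3.
Every move lowers a or b (never raises either), so fill the grid row by row in increasing a, and left to right within a row: each cell's successors are then already labelled.
      b=0  b=1  b=2  b=3
a=0:    L    W    L    W
a=1:    L    W    L    W
a=2:    W    W    W    W
a=3:    W    L    W    L
a=4:    W    L    W    L
a=5:    W    W    W    W
Cells with no legal move (terminal, hence L): (0,0), (1,0).
The remaining L cells, each justified by listing all of its moves:
(0,2): the only move is to (0,1)(W), a W ⇒ L
(1,2): moves to (1,1)(W), (0,1)(W); every one is W ⇒ L
(3,1): moves to (1,1)(W), (3,0)(W), (2,0)(W); every one is W ⇒ L
(3,3): moves to (1,3)(W), (3,2)(W), (2,2)(W); every one is W ⇒ L
(4,1): moves to (2,1)(W), (0,1)(W), (4,0)(W), (3,0)(W); every one is W ⇒ L
(4,3): moves to (2,3)(W), (0,3)(W), (4,2)(W), (3,2)(W); every one is W ⇒ L
Every other cell has at least one move into one of the L cells above, so it is W.
(5,2): the move to (1,2) reaches an L cell, so W
(4,3): one of the L cells justified above, so L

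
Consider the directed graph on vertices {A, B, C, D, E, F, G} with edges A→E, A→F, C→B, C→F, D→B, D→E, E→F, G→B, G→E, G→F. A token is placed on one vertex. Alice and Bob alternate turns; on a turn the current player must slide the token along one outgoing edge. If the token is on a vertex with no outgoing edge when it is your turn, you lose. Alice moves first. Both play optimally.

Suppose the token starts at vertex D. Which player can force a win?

Build the W/L table. Terminal = L. A non-terminal position is W if it has a move to some L; otherwise it is L.
Every edge goes from a vertex to one that appears earlier in the order F, B, E, G, C, D, A, so processing vertices in that order labels each vertex after all of its successors.
F: no outgoing edge → L
B: no outgoing edge → L
E: W (go to F, an L position)
G: W (go to B, an L position)
C: W (go to B, an L position)
D: W (go to B, an L position)
A: W (go to F, an L position)
From D Alice can move to B, reaching an L position.

Alice wins.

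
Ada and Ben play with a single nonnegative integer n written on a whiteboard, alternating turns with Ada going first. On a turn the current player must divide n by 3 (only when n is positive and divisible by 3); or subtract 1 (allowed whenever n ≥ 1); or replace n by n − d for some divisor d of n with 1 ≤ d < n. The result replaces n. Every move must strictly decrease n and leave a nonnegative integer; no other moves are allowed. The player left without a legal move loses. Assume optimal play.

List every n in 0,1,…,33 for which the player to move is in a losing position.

0, 2, 5, 7, 9, 11, 13, 16, 19, 23, 25, 28, 31

Label each position W (a win for the player to move) or L (a loss). A position with no legal move is L; any other position is W exactly when some move reaches an L, and L when every move reaches a W.
n=0: no move → L
n=1: reaches L-position 0 → W
n=2: only reaches 1(W), which is W → L
n=3: reaches L-position 2 → W
n=4: reaches L-position 2 → W
n=5: only reaches 4(W), which is W → L
n=6: reaches L-position 2 → W
n=7: only reaches 6(W), which is W → L
n=8: reaches L-position 7 → W
n=9: only reaches 3(W), 6(W), 8(W), all W → L
n=10: reaches L-position 5 → W
n=11: only reaches 10(W), which is W → L
n=12: reaches L-position 9 → W
n=13: only reaches 12(W), which is W → L
n=14: reaches L-position 7 → W
n=15: reaches L-position 5 → W
n=16: only reaches 8(W), 12(W), 14(W), 15(W), all W → L
n=17: reaches L-position 16 → W
n=18: reaches L-position 9 → W
n=19: only reaches 18(W), which is W → L
n=20: reaches L-position 16 → W
n=21: reaches L-position 7 → W
n=22: reaches L-position 11 → W
n=23: only reaches 22(W), which is W → L
n=24: reaches L-position 16 → W
n=25: only reaches 20(W), 24(W), all W → L
n=26: reaches L-position 13 → W
n=27: reaches L-position 9 → W
n=28: only reaches 14(W), 21(W), 24(W), 26(W), 27(W), all W → L
n=29: reaches L-position 28 → W
n=30: reaches L-position 25 → W
n=31: only reaches 30(W), which is W → L
n=32: reaches L-position 16 → W
n=33: reaches L-position 11 → W
Reading off the rows marked L gives the requested list; there are 13 such values of n.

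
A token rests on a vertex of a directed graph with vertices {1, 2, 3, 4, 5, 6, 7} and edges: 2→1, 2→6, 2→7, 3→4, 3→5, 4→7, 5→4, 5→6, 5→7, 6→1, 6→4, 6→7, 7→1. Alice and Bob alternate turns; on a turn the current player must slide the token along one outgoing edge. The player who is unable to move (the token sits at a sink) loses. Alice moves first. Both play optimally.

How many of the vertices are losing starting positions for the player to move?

2

Positions with no move are L. A position that does have a move is losing for the player to move precisely when every available move leads to a winning position for the opponent. Fill in the labels:
Every edge goes from a vertex to one that appears earlier in the order 1, 7, 4, 6, 2, 5, 3, so processing vertices in that order labels each vertex after all of its successors.
1: no outgoing edge → L
7: →1(L), so W
4: →7(W) only, which is W, so L
6: →4(L), so W
2: →1(L), so W
5: →4(L), so W
3: →4(L), so W
The L vertices are 1, 4; that is 2 in all.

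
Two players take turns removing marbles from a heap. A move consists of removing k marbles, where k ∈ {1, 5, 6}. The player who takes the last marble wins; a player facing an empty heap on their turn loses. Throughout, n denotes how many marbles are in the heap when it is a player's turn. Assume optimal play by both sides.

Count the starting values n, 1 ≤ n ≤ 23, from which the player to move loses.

6

Build the W/L table. Terminal = L. A non-terminal position is W if it has a move to some L; otherwise it is L.
n=0: no move → L
n=1: W (go to 0, an L position)
n=2: L (sole option 1(W) is W)
n=3: W (go to 2, an L position)
n=4: L (sole option 3(W) is W)
n=5: W (go to 4, an L position)
n=6: W (go to 0, an L position)
n=7: W (go to 2, an L position)
n=8: W (go to 2, an L position)
n=9: W (go to 4, an L position)
n=10: W (go to 4, an L position)
n=11: L (options 10(W), 6(W), 5(W) are all W)
n=12: W (go to 11, an L position)
n=13: L (options 12(W), 8(W), 7(W) are all W)
n=14: W (go to 13, an L position)
n=15: L (options 14(W), 10(W), 9(W) are all W)
n=16: W (go to 15, an L position)
n=17: W (go to 11, an L position)
n=18: W (go to 13, an L position)
n=19: W (go to 13, an L position)
n=20: W (go to 15, an L position)
n=21: W (go to 15, an L position)
n=22: L (options 21(W), 17(W), 16(W) are all W)
n=23: W (go to 22, an L position)
L entries with 1 ≤ n ≤ 23 (n=0 is outside the asked range and is not counted): n = 2, 4, 11, 13, 15, 22; that makes 6.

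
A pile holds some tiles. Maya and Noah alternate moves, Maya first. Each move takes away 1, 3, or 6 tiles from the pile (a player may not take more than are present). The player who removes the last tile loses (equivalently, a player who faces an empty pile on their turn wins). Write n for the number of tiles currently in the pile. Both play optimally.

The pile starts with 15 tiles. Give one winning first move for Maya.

Compute win/loss labels from the base case upward. A position with no move is W. Any other position is W if it can reach an L in one move, else L.
n=0: no move; the opponent has just taken the last tile and therefore loses → W
n=1: the only move is to 0(W), a W ⇒ L
n=2: can move to 1, which is L ⇒ W
n=3: moves to 2(W), 0(W); every one is W ⇒ L
n=4: can move to 3, which is L ⇒ W
n=5: moves to 4(W), 2(W); every one is W ⇒ L
n=6: can move to 5, which is L ⇒ W
n=7: can move to 1, which is L ⇒ W
n=8: can move to 5, which is L ⇒ W
n=9: can move to 3, which is L ⇒ W
n=10: moves to 9(W), 7(W), 4(W); every one is W ⇒ L
n=11: can move to 10, which is L ⇒ W
n=12: moves to 11(W), 9(W), 6(W); every one is W ⇒ L
n=13: can move to 12, which is L ⇒ W
n=14: moves to 13(W), 11(W), 8(W); every one is W ⇒ L
n=15: can move to 14, which is L ⇒ W
From 15, the L positions reachable in one move are: 14, 12. Any move reaching one of these is winning.

Remove 1, leaving 14.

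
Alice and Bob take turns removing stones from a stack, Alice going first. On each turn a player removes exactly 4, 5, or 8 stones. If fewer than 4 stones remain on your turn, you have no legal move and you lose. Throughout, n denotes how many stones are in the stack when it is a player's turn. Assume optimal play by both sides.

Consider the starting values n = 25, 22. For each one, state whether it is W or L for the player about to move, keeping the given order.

25: L, 22: W

Work bottom-up. With no move the player to move loses. Otherwise the position is W if at least one move leads to an L position for the opponent, and L if every move leads to a W.
n=0: no move → L
n=1: no move → L
n=2: no move → L
n=3: no move → L
n=4: reaches L-position 0 → W
n=5: reaches L-position 1 → W
n=6: reaches L-position 2 → W
n=7: reaches L-position 3 → W
n=8: reaches L-position 3 → W
n=9: reaches L-position 1 → W
n=10: reaches L-position 2 → W
n=11: reaches L-position 3 → W
n=12: only reaches 8(W), 7(W), 4(W), all W → L
n=13: only reaches 9(W), 8(W), 5(W), all W → L
n=14: only reaches 10(W), 9(W), 6(W), all W → L
n=15: only reaches 11(W), 10(W), 7(W), all W → L
n=16: reaches L-position 12 → W
n=17: reaches L-position 13 → W
n=18: reaches L-position 14 → W
n=19: reaches L-position 15 → W
n=20: reaches L-position 15 → W
n=21: reaches L-position 13 → W
n=22: reaches L-position 14 → W
n=23: reaches L-position 15 → W
n=24: only reaches 20(W), 19(W), 16(W), all W → L
n=25: only reaches 21(W), 20(W), 17(W), all W → L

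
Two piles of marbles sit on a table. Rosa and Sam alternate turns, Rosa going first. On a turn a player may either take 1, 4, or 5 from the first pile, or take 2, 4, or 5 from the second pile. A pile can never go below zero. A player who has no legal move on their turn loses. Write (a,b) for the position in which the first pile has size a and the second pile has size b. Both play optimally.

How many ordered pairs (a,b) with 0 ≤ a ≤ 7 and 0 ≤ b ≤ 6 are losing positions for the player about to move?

Use the standard recursion: the mover loses at a terminal position; elsewhere, the mover wins exactly when some move hands the opponent an L position.
Every move lowers a or b (never raises either), so fill the grid row by row in increasing a, and left to right within a row: each cell's successors are then already labelled.
      b=0  b=1  b=2  b=3  b=4  b=5  b=6
a=0:    L    L    W    W    W    W    W
a=1:    W    W    L    L    W    W    W
a=2:    L    L    W    W    W    W    W
a=3:    W    W    L    L    W    W    W
a=4:    W    W    W    W    L    L    W
a=5:    W    W    W    W    W    W    L
a=6:    W    W    W    W    L    L    W
a=7:    W    W    W    W    W    W    L
Cells with no legal move (terminal, hence L): (0,0), (0,1).
The remaining L cells, each justified by listing all of its moves:
(1,2): moves to (0,2)(W), (1,0)(W); every one is W ⇒ L
(1,3): moves to (0,3)(W), (1,1)(W); every one is W ⇒ L
(2,0): the only move is to (1,0)(W), a W ⇒ L
(2,1): the only move is to (1,1)(W), a W ⇒ L
(3,2): moves to (2,2)(W), (3,0)(W); every one is W ⇒ L
(3,3): moves to (2,3)(W), (3,1)(W); every one is W ⇒ L
(4,4): moves to (3,4)(W), (0,4)(W), (4,2)(W), (4,0)(W); every one is W ⇒ L
(4,5): moves to (3,5)(W), (0,5)(W), (4,3)(W), (4,1)(W), (4,0)(W); every one is W ⇒ L
(5,6): moves to (4,6)(W), (1,6)(W), (0,6)(W), (5,4)(W), (5,2)(W), (5,1)(W); every one is W ⇒ L
(6,4): moves to (5,4)(W), (2,4)(W), (1,4)(W), (6,2)(W), (6,0)(W); every one is W ⇒ L
(6,5): moves to (5,5)(W), (2,5)(W), (1,5)(W), (6,3)(W), (6,1)(W), (6,0)(W); every one is W ⇒ L
(7,6): moves to (6,6)(W), (3,6)(W), (2,6)(W), (7,4)(W), (7,2)(W), (7,1)(W); every one is W ⇒ L
Every other cell has at least one move into one of the L cells above, so it is W.
L cells per row: a=0: 2, a=1: 2, a=2: 2, a=3: 2, a=4: 2, a=5: 1, a=6: 2, a=7: 1; total 14.

14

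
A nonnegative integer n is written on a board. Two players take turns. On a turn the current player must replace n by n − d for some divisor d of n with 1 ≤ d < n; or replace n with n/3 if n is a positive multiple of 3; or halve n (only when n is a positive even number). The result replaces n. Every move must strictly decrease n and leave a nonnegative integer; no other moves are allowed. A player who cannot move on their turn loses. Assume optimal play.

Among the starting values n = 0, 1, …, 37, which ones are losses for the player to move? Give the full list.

Classify positions by backward induction: terminal positions (no move available) are L. From any other position, the mover wins iff some move reaches an L.
n=0: no move → L
n=1: no move → L
n=2: can move to 1, which is L ⇒ W
n=3: can move to 1, which is L ⇒ W
n=4: moves to 2(W), 3(W); every one is W ⇒ L
n=5: can move to 4, which is L ⇒ W
n=6: can move to 4, which is L ⇒ W
n=7: the only move is to 6(W), a W ⇒ L
n=8: can move to 4, which is L ⇒ W
n=9: moves to 3(W), 6(W), 8(W); every one is W ⇒ L
n=10: can move to 9, which is L ⇒ W
n=11: the only move is to 10(W), a W ⇒ L
n=12: can move to 4, which is L ⇒ W
n=13: the only move is to 12(W), a W ⇒ L
n=14: can move to 7, which is L ⇒ W
n=15: moves to 5(W), 10(W), 12(W), 14(W); every one is W ⇒ L
n=16: can move to 15, which is L ⇒ W
n=17: the only move is to 16(W), a W ⇒ L
n=18: can move to 9, which is L ⇒ W
n=19: the only move is to 18(W), a W ⇒ L
n=20: can move to 15, which is L ⇒ W
n=21: can move to 7, which is L ⇒ W
n=22: can move to 11, which is L ⇒ W
n=23: the only move is to 22(W), a W ⇒ L
n=24: can move to 23, which is L ⇒ W
n=25: moves to 20(W), 24(W); every one is W ⇒ L
n=26: can move to 13, which is L ⇒ W
n=27: can move to 9, which is L ⇒ W
n=28: moves to 14(W), 21(W), 24(W), 26(W), 27(W); every one is W ⇒ L
n=29: can move to 28, which is L ⇒ W
n=30: can move to 15, which is L ⇒ W
n=31: the only move is to 30(W), a W ⇒ L
n=32: can move to 28, which is L ⇒ W
n=33: can move to 11, which is L ⇒ W
n=34: can move to 17, which is L ⇒ W
n=35: can move to 28, which is L ⇒ W
n=36: moves to 12(W), 18(W), 24(W), 27(W), 30(W), 32(W), 33(W), 34(W), 35(W); every one is W ⇒ L
n=37: can move to 36, which is L ⇒ W
The losing starting values of n are exactly the entries labelled L in this table (15 of them).

0, 1, 4, 7, 9, 11, 13, 15, 17, 19, 23, 25, 28, 31, 36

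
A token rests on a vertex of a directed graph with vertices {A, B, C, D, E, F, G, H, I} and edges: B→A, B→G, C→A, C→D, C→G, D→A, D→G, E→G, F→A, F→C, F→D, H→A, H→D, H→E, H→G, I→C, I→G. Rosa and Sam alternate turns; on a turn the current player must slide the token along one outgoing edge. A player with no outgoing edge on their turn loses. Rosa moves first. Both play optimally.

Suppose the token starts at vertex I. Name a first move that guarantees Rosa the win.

Use the standard recursion: the mover loses at a terminal position; elsewhere, the mover wins exactly when some move hands the opponent an L position.
Every edge goes from a vertex to one that appears earlier in the order G, A, D, C, F, E, B, H, I, so processing vertices in that order labels each vertex after all of its successors.
G: no outgoing edge → L
A: no outgoing edge → L
D: W (go to A, an L position)
C: W (go to A, an L position)
F: W (go to A, an L position)
E: W (go to G, an L position)
B: W (go to A, an L position)
H: W (go to A, an L position)
I: W (go to G, an L position)
From I, the L positions reachable in one move are: G.

Move to G.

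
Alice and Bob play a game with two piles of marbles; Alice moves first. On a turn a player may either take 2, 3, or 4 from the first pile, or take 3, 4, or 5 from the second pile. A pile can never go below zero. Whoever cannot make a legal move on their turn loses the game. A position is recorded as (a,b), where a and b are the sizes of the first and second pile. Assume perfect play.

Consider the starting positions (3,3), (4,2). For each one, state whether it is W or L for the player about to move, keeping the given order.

Compute win/loss labels from the base case upward. A position with no move is L. Any other position is W if it can reach an L in one move, else L.
No move ever increases a pile, so every position that can arise here has a ≤ 4 and b ≤ 3; it is enough to label the cells with 0 ≤ a ≤ 4 and 0 ≤ b ≤ 3.
Every move lowers a or b (never raises either), so fill the grid row by row in increasing a, and left to right within a row: each cell's successors are then already labelled.
      b=0  b=1  b=2  b=3
a=0:    L    L    L    W
a=1:    L    L    L    W
a=2:    W    W    W    L
a=3:    W    W    W    L
a=4:    W    W    W    W
Cells with no legal move (terminal, hence L): (0,0), (0,1), (0,2), (1,0), (1,1), (1,2).
The remaining L cells, each justified by listing all of its moves:
(2,3): L (options (0,3)(W), (2,0)(W) are all W)
(3,3): L (options (1,3)(W), (0,3)(W), (3,0)(W) are all W)
Every other cell has at least one move into one of the L cells above, so it is W.
(3,3): one of the L cells justified above, so L
(4,2): the move to (1,2) reaches an L cell, so W

(3,3): L, (4,2): W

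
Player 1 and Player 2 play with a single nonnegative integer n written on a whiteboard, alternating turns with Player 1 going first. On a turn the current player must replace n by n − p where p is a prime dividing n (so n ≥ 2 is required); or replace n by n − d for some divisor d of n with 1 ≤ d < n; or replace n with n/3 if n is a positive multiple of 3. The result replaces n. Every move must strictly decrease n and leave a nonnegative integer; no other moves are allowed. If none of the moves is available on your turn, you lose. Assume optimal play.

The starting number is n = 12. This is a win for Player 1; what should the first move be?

Move to 4.

Work bottom-up. With no move the player to move loses. Otherwise the position is W if at least one move leads to an L position for the opponent, and L if every move leads to a W.
n=0: no move → L
n=1: no move → L
n=2: W (go to 0, an L position)
n=3: W (go to 0, an L position)
n=4: L (options 2(W), 3(W) are all W)
n=5: W (go to 0, an L position)
n=6: W (go to 4, an L position)
n=7: W (go to 0, an L position)
n=8: W (go to 4, an L position)
n=9: L (options 3(W), 6(W), 8(W) are all W)
n=10: W (go to 9, an L position)
n=11: W (go to 0, an L position)
n=12: W (go to 4, an L position)
From 12, the L positions reachable in one move are: 4, 9. Any move reaching one of these is winning.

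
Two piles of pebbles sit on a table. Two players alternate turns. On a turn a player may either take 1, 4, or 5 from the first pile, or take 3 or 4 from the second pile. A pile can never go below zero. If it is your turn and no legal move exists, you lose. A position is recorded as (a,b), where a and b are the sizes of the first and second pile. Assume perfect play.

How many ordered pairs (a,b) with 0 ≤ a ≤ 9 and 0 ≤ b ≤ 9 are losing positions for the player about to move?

Classify positions by backward induction: terminal positions (no move available) are L. From any other position, the mover wins iff some move reaches an L.
Every move lowers a or b (never raises either), so fill the grid row by row in increasing a, and left to right within a row: each cell's successors are then already labelled.
      b=0  b=1  b=2  b=3  b=4  b=5  b=6  b=7  b=8  b=9
a=0:    L    L    L    W    W    W    W    L    L    L
a=1:    W    W    W    L    L    L    W    W    W    W
a=2:    L    L    L    W    W    W    W    L    L    L
a=3:    W    W    W    L    L    L    W    W    W    W
a=4:    W    W    W    W    W    W    L    W    W    W
a=5:    W    W    W    W    W    W    W    W    W    W
a=6:    W    W    W    W    W    W    L    W    W    W
a=7:    W    W    W    W    W    W    W    W    W    W
a=8:    L    L    L    W    W    W    W    L    L    L
a=9:    W    W    W    L    L    L    W    W    W    W
Cells with no legal move (terminal, hence L): (0,0), (0,1), (0,2).
The remaining L cells, each justified by listing all of its moves:
(0,7): L (options (0,4)(W), (0,3)(W) are all W)
(0,8): L (options (0,5)(W), (0,4)(W) are all W)
(0,9): L (options (0,6)(W), (0,5)(W) are all W)
(1,3): L (options (0,3)(W), (1,0)(W) are all W)
(1,4): L (options (0,4)(W), (1,1)(W), (1,0)(W) are all W)
(1,5): L (options (0,5)(W), (1,2)(W), (1,1)(W) are all W)
(2,0): L (sole option (1,0)(W) is W)
(2,1): L (sole option (1,1)(W) is W)
(2,2): L (sole option (1,2)(W) is W)
(2,7): L (options (1,7)(W), (2,4)(W), (2,3)(W) are all W)
(2,8): L (options (1,8)(W), (2,5)(W), (2,4)(W) are all W)
(2,9): L (options (1,9)(W), (2,6)(W), (2,5)(W) are all W)
(3,3): L (options (2,3)(W), (3,0)(W) are all W)
(3,4): L (options (2,4)(W), (3,1)(W), (3,0)(W) are all W)
(3,5): L (options (2,5)(W), (3,2)(W), (3,1)(W) are all W)
(4,6): L (options (3,6)(W), (0,6)(W), (4,3)(W), (4,2)(W) are all W)
(6,6): L (options (5,6)(W), (2,6)(W), (1,6)(W), (6,3)(W), (6,2)(W) are all W)
(8,0): L (options (7,0)(W), (4,0)(W), (3,0)(W) are all W)
(8,1): L (options (7,1)(W), (4,1)(W), (3,1)(W) are all W)
(8,2): L (options (7,2)(W), (4,2)(W), (3,2)(W) are all W)
(8,7): L (options (7,7)(W), (4,7)(W), (3,7)(W), (8,4)(W), (8,3)(W) are all W)
(8,8): L (options (7,8)(W), (4,8)(W), (3,8)(W), (8,5)(W), (8,4)(W) are all W)
(8,9): L (options (7,9)(W), (4,9)(W), (3,9)(W), (8,6)(W), (8,5)(W) are all W)
(9,3): L (options (8,3)(W), (5,3)(W), (4,3)(W), (9,0)(W) are all W)
(9,4): L (options (8,4)(W), (5,4)(W), (4,4)(W), (9,1)(W), (9,0)(W) are all W)
(9,5): L (options (8,5)(W), (5,5)(W), (4,5)(W), (9,2)(W), (9,1)(W) are all W)
Every other cell has at least one move into one of the L cells above, so it is W.
L cells per row: a=0: 6, a=1: 3, a=2: 6, a=3: 3, a=4: 1, a=5: 0, a=6: 1, a=7: 0, a=8: 6, a=9: 3; total 29.

29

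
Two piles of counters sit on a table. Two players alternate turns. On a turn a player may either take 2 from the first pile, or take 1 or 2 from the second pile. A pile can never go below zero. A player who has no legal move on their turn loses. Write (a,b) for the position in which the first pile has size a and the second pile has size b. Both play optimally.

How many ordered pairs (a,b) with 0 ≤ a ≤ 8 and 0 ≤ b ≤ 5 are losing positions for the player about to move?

Label each position W (a win for the player to move) or L (a loss). A position with no legal move is L; any other position is W exactly when some move reaches an L, and L when every move reaches a W.
Every move lowers a or b (never raises either), so fill the grid row by row in increasing a, and left to right within a row: each cell's successors are then already labelled.
      b=0  b=1  b=2  b=3  b=4  b=5
a=0:    L    W    W    L    W    W
a=1:    L    W    W    L    W    W
a=2:    W    L    W    W    L    W
a=3:    W    L    W    W    L    W
a=4:    L    W    W    L    W    W
a=5:    L    W    W    L    W    W
a=6:    W    L    W    W    L    W
a=7:    W    L    W    W    L    W
a=8:    L    W    W    L    W    W
Cells with no legal move (terminal, hence L): (0,0), (1,0).
The remaining L cells, each justified by listing all of its moves:
(0,3): L (options (0,2)(W), (0,1)(W) are all W)
(1,3): L (options (1,2)(W), (1,1)(W) are all W)
(2,1): L (options (0,1)(W), (2,0)(W) are all W)
(2,4): L (options (0,4)(W), (2,3)(W), (2,2)(W) are all W)
(3,1): L (options (1,1)(W), (3,0)(W) are all W)
(3,4): L (options (1,4)(W), (3,3)(W), (3,2)(W) are all W)
(4,0): L (sole option (2,0)(W) is W)
(4,3): L (options (2,3)(W), (4,2)(W), (4,1)(W) are all W)
(5,0): L (sole option (3,0)(W) is W)
(5,3): L (options (3,3)(W), (5,2)(W), (5,1)(W) are all W)
(6,1): L (options (4,1)(W), (6,0)(W) are all W)
(6,4): L (options (4,4)(W), (6,3)(W), (6,2)(W) are all W)
(7,1): L (options (5,1)(W), (7,0)(W) are all W)
(7,4): L (options (5,4)(W), (7,3)(W), (7,2)(W) are all W)
(8,0): L (sole option (6,0)(W) is W)
(8,3): L (options (6,3)(W), (8,2)(W), (8,1)(W) are all W)
Every other cell has at least one move into one of the L cells above, so it is W.
L cells per row: a=0: 2, a=1: 2, a=2: 2, a=3: 2, a=4: 2, a=5: 2, a=6: 2, a=7: 2, a=8: 2; total 18.

18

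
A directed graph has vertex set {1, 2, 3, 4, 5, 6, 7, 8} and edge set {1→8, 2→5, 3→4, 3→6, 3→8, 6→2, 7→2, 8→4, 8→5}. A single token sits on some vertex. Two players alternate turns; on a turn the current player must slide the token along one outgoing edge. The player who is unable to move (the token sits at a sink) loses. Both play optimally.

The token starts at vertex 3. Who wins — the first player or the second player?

The first player wins.

Work bottom-up. With no move the player to move loses. Otherwise the position is W if at least one move leads to an L position for the opponent, and L if every move leads to a W.
Every edge goes from a vertex to one that appears earlier in the order 4, 5, 2, 7, 8, 6, 3, 1, so processing vertices in that order labels each vertex after all of its successors.
4: no outgoing edge → L
5: no outgoing edge → L
2: W (go to 5, an L position)
7: L (sole option 2(W) is W)
8: W (go to 5, an L position)
6: L (sole option 2(W) is W)
3: W (go to 6, an L position)
1: L (sole option 8(W) is W)
From 3 the player to move can move to 6, reaching an L position.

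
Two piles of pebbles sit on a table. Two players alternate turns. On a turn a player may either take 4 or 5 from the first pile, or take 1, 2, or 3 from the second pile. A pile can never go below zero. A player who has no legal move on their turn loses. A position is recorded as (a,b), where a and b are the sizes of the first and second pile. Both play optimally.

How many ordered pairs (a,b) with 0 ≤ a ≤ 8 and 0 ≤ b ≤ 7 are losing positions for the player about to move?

Label each position W (a win for the player to move) or L (a loss). A position with no legal move is L; any other position is W exactly when some move reaches an L, and L when every move reaches a W.
Every move lowers a or b (never raises either), so fill the grid row by row in increasing a, and left to right within a row: each cell's successors are then already labelled.
      b=0  b=1  b=2  b=3  b=4  b=5  b=6  b=7
a=0:    L    W    W    W    L    W    W    W
a=1:    L    W    W    W    L    W    W    W
a=2:    L    W    W    W    L    W    W    W
a=3:    L    W    W    W    L    W    W    W
a=4:    W    L    W    W    W    L    W    W
a=5:    W    L    W    W    W    L    W    W
a=6:    W    L    W    W    W    L    W    W
a=7:    W    L    W    W    W    L    W    W
a=8:    W    W    L    W    W    W    L    W
Cells with no legal move (terminal, hence L): (0,0), (1,0), (2,0), (3,0).
The remaining L cells, each justified by listing all of its moves:
(0,4): L (options (0,3)(W), (0,2)(W), (0,1)(W) are all W)
(1,4): L (options (1,3)(W), (1,2)(W), (1,1)(W) are all W)
(2,4): L (options (2,3)(W), (2,2)(W), (2,1)(W) are all W)
(3,4): L (options (3,3)(W), (3,2)(W), (3,1)(W) are all W)
(4,1): L (options (0,1)(W), (4,0)(W) are all W)
(4,5): L (options (0,5)(W), (4,4)(W), (4,3)(W), (4,2)(W) are all W)
(5,1): L (options (1,1)(W), (0,1)(W), (5,0)(W) are all W)
(5,5): L (options (1,5)(W), (0,5)(W), (5,4)(W), (5,3)(W), (5,2)(W) are all W)
(6,1): L (options (2,1)(W), (1,1)(W), (6,0)(W) are all W)
(6,5): L (options (2,5)(W), (1,5)(W), (6,4)(W), (6,3)(W), (6,2)(W) are all W)
(7,1): L (options (3,1)(W), (2,1)(W), (7,0)(W) are all W)
(7,5): L (options (3,5)(W), (2,5)(W), (7,4)(W), (7,3)(W), (7,2)(W) are all W)
(8,2): L (options (4,2)(W), (3,2)(W), (8,1)(W), (8,0)(W) are all W)
(8,6): L (options (4,6)(W), (3,6)(W), (8,5)(W), (8,4)(W), (8,3)(W) are all W)
Every other cell has at least one move into one of the L cells above, so it is W.
L cells per row: a=0: 2, a=1: 2, a=2: 2, a=3: 2, a=4: 2, a=5: 2, a=6: 2, a=7: 2, a=8: 2; total 18.

18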